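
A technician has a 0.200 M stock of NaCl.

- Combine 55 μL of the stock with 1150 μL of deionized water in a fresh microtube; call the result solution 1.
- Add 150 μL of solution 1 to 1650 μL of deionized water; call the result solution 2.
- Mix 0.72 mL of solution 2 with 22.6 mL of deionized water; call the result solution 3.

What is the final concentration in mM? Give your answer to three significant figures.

Step 1: 55 μL + 1150 μL = 1205 μL total → factor 1205/55 = 21.909
Step 2: 150 μL + 1650 μL = 1800 μL total → factor 1800/150 = 12
Step 3: 0.72 mL + 22.6 mL = 23.32 mL total → factor 23.32/0.72 = 32.389
Overall dilution factor = 21.909 × 12 × 32.389 = 8515.3
Final = 0.200 M / 8515.3 = 2.349 × 10^-5 M = 0.0235 mM

0.0235 mM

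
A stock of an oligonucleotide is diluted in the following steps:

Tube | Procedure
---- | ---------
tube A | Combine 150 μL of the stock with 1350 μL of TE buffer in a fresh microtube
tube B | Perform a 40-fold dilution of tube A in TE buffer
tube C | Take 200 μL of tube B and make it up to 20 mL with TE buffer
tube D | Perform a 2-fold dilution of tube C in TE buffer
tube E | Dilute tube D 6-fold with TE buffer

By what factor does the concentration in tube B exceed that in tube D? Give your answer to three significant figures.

Step 1: 150 μL + 1350 μL = 1500 μL total → factor 1500/150 = 10
Step 2: 40-fold → factor 40
Step 3: 200 μL brought to 20 mL → factor 20000/200 = 100
Step 4: 2-fold → factor 2
Dilution factor to tube B = 400; to tube D = 80000
[tube B]/[tube D] = (factor to tube D)/(factor to tube B) = 80000/400 = 200

200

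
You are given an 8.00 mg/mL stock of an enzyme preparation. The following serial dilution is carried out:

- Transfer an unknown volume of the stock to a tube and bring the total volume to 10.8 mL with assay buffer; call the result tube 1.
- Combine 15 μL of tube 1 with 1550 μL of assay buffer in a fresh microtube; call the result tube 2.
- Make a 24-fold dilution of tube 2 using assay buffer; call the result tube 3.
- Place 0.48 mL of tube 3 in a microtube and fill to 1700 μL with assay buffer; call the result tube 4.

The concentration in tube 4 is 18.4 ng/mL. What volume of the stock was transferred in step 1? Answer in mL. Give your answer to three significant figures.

Step 1: v brought to 10.8 mL → factor = 10.8 mL/v
Step 2: 15 μL + 1550 μL = 1565 μL total → factor 1565/15 = 104.33
Step 3: 24-fold → factor 24
Step 4: 0.48 mL brought to 1700 μL → factor 1.7/0.48 = 3.5417
Product of known-step factors = 8868.3
Overall factor = 8.00 mg/mL / (18.4 ng/mL) = 4.3478 × 10^5
Step-1 factor = 4.3478 × 10^5 / 8868.3 = 49.026
v = 10.8 mL / 49.026 = 0.220 mL

0.220 mL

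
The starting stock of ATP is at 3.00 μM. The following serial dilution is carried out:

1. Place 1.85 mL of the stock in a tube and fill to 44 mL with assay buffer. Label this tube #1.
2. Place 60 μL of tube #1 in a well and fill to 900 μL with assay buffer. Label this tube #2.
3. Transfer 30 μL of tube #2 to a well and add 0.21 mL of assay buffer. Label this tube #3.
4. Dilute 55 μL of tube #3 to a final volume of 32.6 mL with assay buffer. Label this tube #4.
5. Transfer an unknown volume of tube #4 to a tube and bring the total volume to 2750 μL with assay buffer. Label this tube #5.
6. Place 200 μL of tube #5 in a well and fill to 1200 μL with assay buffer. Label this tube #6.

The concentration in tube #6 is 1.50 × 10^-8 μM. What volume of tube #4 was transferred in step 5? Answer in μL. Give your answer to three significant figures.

140 μL

Step 1: 1.85 mL brought to 44 mL → factor 44/1.85 = 23.784
Step 2: 60 μL brought to 900 μL → factor 900/60 = 15
Step 3: 30 μL + 0.21 mL = 240 μL total → factor 240/30 = 8
Step 4: 55 μL brought to 32.6 mL → factor 32600/55 = 592.73
Step 5: v brought to 2750 μL → factor = 2750 μL/v
Step 6: 200 μL brought to 1200 μL → factor 1200/200 = 6
Product of known-step factors = 1.015 × 10^7
Overall factor = 3.00 μM / (1.50 × 10^-8 μM) = 2 × 10^8
Step-5 factor = 2 × 10^8 / 1.015 × 10^7 = 19.704
v = 2750 μL / 19.704 = 140 μL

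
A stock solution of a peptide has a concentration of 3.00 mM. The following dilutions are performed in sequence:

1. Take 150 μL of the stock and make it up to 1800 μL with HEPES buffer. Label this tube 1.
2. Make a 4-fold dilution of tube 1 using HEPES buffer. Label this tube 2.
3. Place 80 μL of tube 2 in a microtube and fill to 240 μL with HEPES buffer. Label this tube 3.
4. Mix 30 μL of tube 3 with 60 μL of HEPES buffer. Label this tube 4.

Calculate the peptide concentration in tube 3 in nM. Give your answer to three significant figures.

2.08 × 10^4 nM

Step 1: 150 μL brought to 1800 μL → factor 1800/150 = 12
Step 2: 4-fold → factor 4
Step 3: 80 μL brought to 240 μL → factor 240/80 = 3
Dilution factor through tube 3 = 12 × 4 × 3 = 144
[tube 3] = 3.00 mM / 144 = 0.02083 mM = 2.08 × 10^4 nM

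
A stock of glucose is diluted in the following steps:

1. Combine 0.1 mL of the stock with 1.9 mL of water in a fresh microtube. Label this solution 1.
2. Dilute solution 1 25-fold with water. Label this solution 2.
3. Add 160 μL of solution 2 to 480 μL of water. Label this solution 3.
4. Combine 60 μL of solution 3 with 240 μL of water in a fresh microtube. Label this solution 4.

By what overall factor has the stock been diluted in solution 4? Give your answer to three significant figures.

1.00 × 10^4

Step 1: 0.1 mL + 1.9 mL = 2 mL total → factor 2/0.1 = 20
Step 2: 25-fold → factor 25
Step 3: 160 μL + 480 μL = 640 μL total → factor 640/160 = 4
Step 4: 60 μL + 240 μL = 300 μL total → factor 300/60 = 5
Overall dilution factor = 20 × 25 × 4 × 5 = 10000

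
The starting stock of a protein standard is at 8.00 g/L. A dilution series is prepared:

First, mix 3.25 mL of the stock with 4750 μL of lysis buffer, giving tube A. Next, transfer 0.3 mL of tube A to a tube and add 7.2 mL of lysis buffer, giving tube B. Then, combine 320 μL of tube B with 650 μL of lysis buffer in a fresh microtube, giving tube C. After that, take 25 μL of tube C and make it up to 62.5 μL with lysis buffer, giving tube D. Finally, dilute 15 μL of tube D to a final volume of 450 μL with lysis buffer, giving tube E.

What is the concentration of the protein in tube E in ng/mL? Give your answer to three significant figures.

Step 1: 3.25 mL + 4750 μL = 8 mL total → factor 8/3.25 = 2.4615
Step 2: 0.3 mL + 7.2 mL = 7.5 mL total → factor 7.5/0.3 = 25
Step 3: 320 μL + 650 μL = 970 μL total → factor 970/320 = 3.0312
Step 4: 25 μL brought to 62.5 μL → factor 62.5/25 = 2.5
Step 5: 15 μL brought to 450 μL → factor 450/15 = 30
Overall dilution factor = 2.4615 × 25 × 3.0312 × 2.5 × 30 = 13990
Final = 8.00 g/L / 13990 = 0.0005718 g/L = 572 ng/mL

572 ng/mL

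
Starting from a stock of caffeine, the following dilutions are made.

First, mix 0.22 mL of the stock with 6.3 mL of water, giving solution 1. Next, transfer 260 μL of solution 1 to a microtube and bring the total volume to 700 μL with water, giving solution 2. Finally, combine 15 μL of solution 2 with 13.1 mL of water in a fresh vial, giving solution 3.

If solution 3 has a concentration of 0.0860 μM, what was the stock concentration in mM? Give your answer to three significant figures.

6.00 mM

Step 1: 0.22 mL + 6.3 mL = 6.52 mL total → factor 6.52/0.22 = 29.636
Step 2: 260 μL brought to 700 μL → factor 700/260 = 2.6923
Step 3: 15 μL + 13.1 mL = 13115 μL total → factor 13115/15 = 874.33
Overall dilution factor = 29.636 × 2.6923 × 874.33 = 69763
Stock = 0.0860 μM × 69763 = 6000 μM = 6.00 mM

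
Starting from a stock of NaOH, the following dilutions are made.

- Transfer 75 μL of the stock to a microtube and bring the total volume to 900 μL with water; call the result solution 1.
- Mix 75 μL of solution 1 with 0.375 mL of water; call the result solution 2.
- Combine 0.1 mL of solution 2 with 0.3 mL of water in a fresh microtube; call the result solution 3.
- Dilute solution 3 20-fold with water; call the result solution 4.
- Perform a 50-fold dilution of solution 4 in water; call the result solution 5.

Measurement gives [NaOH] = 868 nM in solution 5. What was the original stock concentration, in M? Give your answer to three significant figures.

0.250 M

Step 1: 75 μL brought to 900 μL → factor 900/75 = 12
Step 2: 75 μL + 0.375 mL = 450 μL total → factor 450/75 = 6
Step 3: 0.1 mL + 0.3 mL = 0.4 mL total → factor 0.4/0.1 = 4
Step 4: 20-fold → factor 20
Step 5: 50-fold → factor 50
Overall dilution factor = 12 × 6 × 4 × 20 × 50 = 2.88 × 10^5
Stock = 868 nM × 2.88 × 10^5 = 2.500 × 10^8 nM = 0.250 M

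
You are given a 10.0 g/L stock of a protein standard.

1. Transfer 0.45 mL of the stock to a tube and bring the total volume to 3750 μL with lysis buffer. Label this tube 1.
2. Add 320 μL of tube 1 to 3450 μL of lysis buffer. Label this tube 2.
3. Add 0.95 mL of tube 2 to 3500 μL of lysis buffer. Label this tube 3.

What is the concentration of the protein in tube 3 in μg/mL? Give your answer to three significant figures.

Step 1: 0.45 mL brought to 3750 μL → factor 3.75/0.45 = 8.3333
Step 2: 320 μL + 3450 μL = 3770 μL total → factor 3770/320 = 11.781
Step 3: 0.95 mL + 3500 μL = 4.45 mL total → factor 4.45/0.95 = 4.6842
Overall dilution factor = 8.3333 × 11.781 × 4.6842 = 459.88
Final = 10.0 g/L / 459.88 = 0.02174 g/L = 21.7 μg/mL

21.7 μg/mL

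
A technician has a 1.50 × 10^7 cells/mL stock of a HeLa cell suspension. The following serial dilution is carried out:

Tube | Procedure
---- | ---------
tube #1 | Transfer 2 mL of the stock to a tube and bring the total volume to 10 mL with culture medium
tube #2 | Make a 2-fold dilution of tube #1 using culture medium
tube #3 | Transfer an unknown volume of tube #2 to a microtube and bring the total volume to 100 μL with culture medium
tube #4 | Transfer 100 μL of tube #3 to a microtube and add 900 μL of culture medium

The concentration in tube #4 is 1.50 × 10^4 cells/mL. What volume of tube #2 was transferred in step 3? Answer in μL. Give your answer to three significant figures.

10.0 μL

Step 1: 2 mL brought to 10 mL → factor 10/2 = 5
Step 2: 2-fold → factor 2
Step 3: v brought to 100 μL → factor = 100 μL/v
Step 4: 100 μL + 900 μL = 1000 μL total → factor 1000/100 = 10
Product of known-step factors = 100
Overall factor = 1.50 × 10^7 cells/mL / (1.50 × 10^4 cells/mL) = 1000
Step-3 factor = 1000 / 100 = 10
v = 100 μL / 10 = 10.0 μL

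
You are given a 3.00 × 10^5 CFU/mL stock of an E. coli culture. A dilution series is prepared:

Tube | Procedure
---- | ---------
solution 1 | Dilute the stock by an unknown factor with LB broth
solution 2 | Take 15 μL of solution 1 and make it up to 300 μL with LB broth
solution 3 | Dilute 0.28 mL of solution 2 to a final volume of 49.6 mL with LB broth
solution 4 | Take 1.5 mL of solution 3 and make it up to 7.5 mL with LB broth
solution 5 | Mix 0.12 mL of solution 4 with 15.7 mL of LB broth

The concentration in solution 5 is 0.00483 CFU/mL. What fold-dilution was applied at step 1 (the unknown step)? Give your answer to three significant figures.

Step 1: unknown factor x
Step 2: 15 μL brought to 300 μL → factor 300/15 = 20
Step 3: 0.28 mL brought to 49.6 mL → factor 49.6/0.28 = 177.14
Step 4: 1.5 mL brought to 7.5 mL → factor 7.5/1.5 = 5
Step 5: 0.12 mL + 15.7 mL = 15.82 mL total → factor 15.82/0.12 = 131.83
Product of known-step factors = 2.3353 × 10^6
Overall factor = 3.00 × 10^5 CFU/mL / (0.00483 CFU/mL) = 6.2112 × 10^7
x = 6.2112 × 10^7 / 2.3353 × 10^6 = 26.6

26.6-fold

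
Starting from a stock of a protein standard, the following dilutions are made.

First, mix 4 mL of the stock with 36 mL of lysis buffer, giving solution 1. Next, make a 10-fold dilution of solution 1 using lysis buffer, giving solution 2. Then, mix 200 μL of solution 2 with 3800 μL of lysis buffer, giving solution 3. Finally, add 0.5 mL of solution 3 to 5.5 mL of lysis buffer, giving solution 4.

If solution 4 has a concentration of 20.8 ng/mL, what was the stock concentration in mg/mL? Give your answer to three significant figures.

Step 1: 4 mL + 36 mL = 40 mL total → factor 40/4 = 10
Step 2: 10-fold → factor 10
Step 3: 200 μL + 3800 μL = 4000 μL total → factor 4000/200 = 20
Step 4: 0.5 mL + 5.5 mL = 6 mL total → factor 6/0.5 = 12
Overall dilution factor = 10 × 10 × 20 × 12 = 24000
Stock = 20.8 ng/mL × 24000 = 4.992 × 10^5 ng/mL = 0.499 mg/mL

0.499 mg/mL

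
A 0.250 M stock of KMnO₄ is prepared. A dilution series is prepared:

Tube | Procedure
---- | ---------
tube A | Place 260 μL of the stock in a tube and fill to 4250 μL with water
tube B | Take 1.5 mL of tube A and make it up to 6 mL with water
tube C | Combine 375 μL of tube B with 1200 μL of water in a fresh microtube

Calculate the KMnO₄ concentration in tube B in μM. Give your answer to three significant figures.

3.82 × 10^3 μM

Step 1: 260 μL brought to 4250 μL → factor 4250/260 = 16.346
Step 2: 1.5 mL brought to 6 mL → factor 6/1.5 = 4
Dilution factor through tube B = 16.346 × 4 = 65.385
[tube B] = 0.250 M / 65.385 = 0.003824 M = 3.82 × 10^3 μM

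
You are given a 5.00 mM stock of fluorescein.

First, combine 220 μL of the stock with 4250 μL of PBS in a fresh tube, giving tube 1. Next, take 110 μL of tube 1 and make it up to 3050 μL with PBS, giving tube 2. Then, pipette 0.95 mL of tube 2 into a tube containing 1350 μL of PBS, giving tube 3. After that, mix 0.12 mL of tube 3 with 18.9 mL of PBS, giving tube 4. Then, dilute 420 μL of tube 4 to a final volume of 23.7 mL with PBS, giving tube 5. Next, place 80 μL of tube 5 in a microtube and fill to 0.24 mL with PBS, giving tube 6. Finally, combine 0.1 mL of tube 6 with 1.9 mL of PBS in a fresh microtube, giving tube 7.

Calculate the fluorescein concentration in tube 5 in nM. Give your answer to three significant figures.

0.410 nM

Step 1: 220 μL + 4250 μL = 4470 μL total → factor 4470/220 = 20.318
Step 2: 110 μL brought to 3050 μL → factor 3050/110 = 27.727
Step 3: 0.95 mL + 1350 μL = 2.3 mL total → factor 2.3/0.95 = 2.4211
Step 4: 0.12 mL + 18.9 mL = 19.02 mL total → factor 19.02/0.12 = 158.5
Step 5: 420 μL brought to 23.7 mL → factor 23700/420 = 56.429
Dilution factor through tube 5 = 20.318 × 27.727 × 2.4211 × 158.5 × 56.429 = 1.2199 × 10^7
[tube 5] = 5.00 mM / 1.2199 × 10^7 = 4.099 × 10^-7 mM = 0.410 nM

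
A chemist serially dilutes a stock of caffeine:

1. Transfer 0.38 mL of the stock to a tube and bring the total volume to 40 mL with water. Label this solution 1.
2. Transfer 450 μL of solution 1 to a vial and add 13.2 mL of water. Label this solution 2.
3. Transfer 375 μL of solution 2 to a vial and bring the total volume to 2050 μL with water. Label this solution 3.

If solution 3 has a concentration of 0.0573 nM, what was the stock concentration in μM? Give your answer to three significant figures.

Step 1: 0.38 mL brought to 40 mL → factor 40/0.38 = 105.26
Step 2: 450 μL + 13.2 mL = 13650 μL total → factor 13650/450 = 30.333
Step 3: 375 μL brought to 2050 μL → factor 2050/375 = 5.4667
Overall dilution factor = 105.26 × 30.333 × 5.4667 = 17455
Stock = 0.0573 nM × 17455 = 1000 nM = 1.00 μM

1.00 μM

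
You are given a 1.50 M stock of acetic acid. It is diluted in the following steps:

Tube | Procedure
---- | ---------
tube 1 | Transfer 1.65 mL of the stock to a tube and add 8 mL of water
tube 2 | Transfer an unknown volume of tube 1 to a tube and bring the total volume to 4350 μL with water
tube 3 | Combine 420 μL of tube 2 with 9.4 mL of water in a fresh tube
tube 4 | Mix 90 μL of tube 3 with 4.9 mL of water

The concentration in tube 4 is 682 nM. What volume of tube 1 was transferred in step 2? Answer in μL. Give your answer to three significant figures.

Step 1: 1.65 mL + 8 mL = 9.65 mL total → factor 9.65/1.65 = 5.8485
Step 2: v brought to 4350 μL → factor = 4350 μL/v
Step 3: 420 μL + 9.4 mL = 9820 μL total → factor 9820/420 = 23.381
Step 4: 90 μL + 4.9 mL = 4990 μL total → factor 4990/90 = 55.444
Product of known-step factors = 7581.6
Overall factor = 1.50 M / (682 nM) = 2.1994 × 10^6
Step-2 factor = 2.1994 × 10^6 / 7581.6 = 290.1
v = 4350 μL / 290.1 = 15.0 μL

15.0 μL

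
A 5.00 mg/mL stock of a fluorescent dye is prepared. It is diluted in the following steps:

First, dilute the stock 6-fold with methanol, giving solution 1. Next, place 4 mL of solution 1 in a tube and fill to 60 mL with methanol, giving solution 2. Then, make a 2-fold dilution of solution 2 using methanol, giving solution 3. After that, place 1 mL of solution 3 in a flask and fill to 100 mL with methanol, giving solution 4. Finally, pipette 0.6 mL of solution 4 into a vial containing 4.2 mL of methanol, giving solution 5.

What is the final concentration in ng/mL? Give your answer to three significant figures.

34.7 ng/mL

Step 1: 6-fold → factor 6
Step 2: 4 mL brought to 60 mL → factor 60/4 = 15
Step 3: 2-fold → factor 2
Step 4: 1 mL brought to 100 mL → factor 100/1 = 100
Step 5: 0.6 mL + 4.2 mL = 4.8 mL total → factor 4.8/0.6 = 8
Overall dilution factor = 6 × 15 × 2 × 100 × 8 = 1.44 × 10^5
Final = 5.00 mg/mL / 1.44 × 10^5 = 3.472 × 10^-5 mg/mL = 34.7 ng/mL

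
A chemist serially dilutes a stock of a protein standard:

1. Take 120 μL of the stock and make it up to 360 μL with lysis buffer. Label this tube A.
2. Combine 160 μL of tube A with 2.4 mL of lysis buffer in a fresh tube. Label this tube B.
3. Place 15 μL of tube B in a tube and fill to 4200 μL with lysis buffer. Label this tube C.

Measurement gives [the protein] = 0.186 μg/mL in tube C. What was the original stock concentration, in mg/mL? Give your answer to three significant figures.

2.50 mg/mL

Step 1: 120 μL brought to 360 μL → factor 360/120 = 3
Step 2: 160 μL + 2.4 mL = 2560 μL total → factor 2560/160 = 16
Step 3: 15 μL brought to 4200 μL → factor 4200/15 = 280
Overall dilution factor = 3 × 16 × 280 = 13440
Stock = 0.186 μg/mL × 13440 = 2500 μg/mL = 2.50 mg/mL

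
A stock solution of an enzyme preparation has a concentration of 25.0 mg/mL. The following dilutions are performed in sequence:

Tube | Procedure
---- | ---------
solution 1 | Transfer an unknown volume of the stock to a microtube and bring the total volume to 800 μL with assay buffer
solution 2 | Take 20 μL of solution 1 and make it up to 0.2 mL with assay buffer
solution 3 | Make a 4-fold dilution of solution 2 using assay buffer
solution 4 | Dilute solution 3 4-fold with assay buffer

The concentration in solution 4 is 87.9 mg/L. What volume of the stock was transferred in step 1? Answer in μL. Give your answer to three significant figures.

450 μL

Step 1: v brought to 800 μL → factor = 800 μL/v
Step 2: 20 μL brought to 0.2 mL → factor 200/20 = 10
Step 3: 4-fold → factor 4
Step 4: 4-fold → factor 4
Product of known-step factors = 160
Overall factor = 25.0 mg/mL / (87.9 mg/L) = 284.41
Step-1 factor = 284.41 / 160 = 1.7776
v = 800 μL / 1.7776 = 450 μL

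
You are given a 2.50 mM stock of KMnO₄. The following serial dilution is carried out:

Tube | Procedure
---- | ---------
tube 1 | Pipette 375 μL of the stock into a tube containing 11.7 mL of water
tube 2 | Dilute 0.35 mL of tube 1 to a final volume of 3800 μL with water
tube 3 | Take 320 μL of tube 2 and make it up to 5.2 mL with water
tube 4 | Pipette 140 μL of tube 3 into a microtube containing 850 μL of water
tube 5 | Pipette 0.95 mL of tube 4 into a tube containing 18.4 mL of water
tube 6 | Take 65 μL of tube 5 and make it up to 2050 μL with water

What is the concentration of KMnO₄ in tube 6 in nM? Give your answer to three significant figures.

0.0969 nM

Step 1: 375 μL + 11.7 mL = 12075 μL total → factor 12075/375 = 32.2
Step 2: 0.35 mL brought to 3800 μL → factor 3.8/0.35 = 10.857
Step 3: 320 μL brought to 5.2 mL → factor 5200/320 = 16.25
Step 4: 140 μL + 850 μL = 990 μL total → factor 990/140 = 7.0714
Step 5: 0.95 mL + 18.4 mL = 19.35 mL total → factor 19.35/0.95 = 20.368
Step 6: 65 μL brought to 2050 μL → factor 2050/65 = 31.538
Overall dilution factor = 32.2 × 10.857 × 16.25 × 7.0714 × 20.368 × 31.538 = 2.5807 × 10^7
Final = 2.50 mM / 2.5807 × 10^7 = 9.687 × 10^-8 mM = 0.0969 nM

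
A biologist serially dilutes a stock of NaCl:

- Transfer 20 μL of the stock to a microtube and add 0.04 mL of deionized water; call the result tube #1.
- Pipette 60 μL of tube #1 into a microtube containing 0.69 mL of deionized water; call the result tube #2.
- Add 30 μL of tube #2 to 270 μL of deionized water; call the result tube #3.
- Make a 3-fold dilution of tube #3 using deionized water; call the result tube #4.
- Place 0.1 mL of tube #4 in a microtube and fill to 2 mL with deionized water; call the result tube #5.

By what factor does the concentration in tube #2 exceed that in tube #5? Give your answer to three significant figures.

Step 1: 20 μL + 0.04 mL = 60 μL total → factor 60/20 = 3
Step 2: 60 μL + 0.69 mL = 750 μL total → factor 750/60 = 12.5
Step 3: 30 μL + 270 μL = 300 μL total → factor 300/30 = 10
Step 4: 3-fold → factor 3
Step 5: 0.1 mL brought to 2 mL → factor 2/0.1 = 20
Dilution factor to tube #2 = 37.5; to tube #5 = 22500
[tube #2]/[tube #5] = (factor to tube #5)/(factor to tube #2) = 22500/37.5 = 600

600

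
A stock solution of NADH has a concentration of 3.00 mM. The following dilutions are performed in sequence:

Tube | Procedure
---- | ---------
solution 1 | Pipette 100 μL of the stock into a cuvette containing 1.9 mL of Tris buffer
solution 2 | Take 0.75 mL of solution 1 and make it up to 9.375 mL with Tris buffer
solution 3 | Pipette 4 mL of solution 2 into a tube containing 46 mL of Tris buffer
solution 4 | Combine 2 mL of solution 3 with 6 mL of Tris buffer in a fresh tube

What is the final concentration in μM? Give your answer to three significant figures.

Step 1: 100 μL + 1.9 mL = 2000 μL total → factor 2000/100 = 20
Step 2: 0.75 mL brought to 9.375 mL → factor 9.375/0.75 = 12.5
Step 3: 4 mL + 46 mL = 50 mL total → factor 50/4 = 12.5
Step 4: 2 mL + 6 mL = 8 mL total → factor 8/2 = 4
Overall dilution factor = 20 × 12.5 × 12.5 × 4 = 12500
Final = 3.00 mM / 12500 = 0.0002400 mM = 0.240 μM

0.240 μM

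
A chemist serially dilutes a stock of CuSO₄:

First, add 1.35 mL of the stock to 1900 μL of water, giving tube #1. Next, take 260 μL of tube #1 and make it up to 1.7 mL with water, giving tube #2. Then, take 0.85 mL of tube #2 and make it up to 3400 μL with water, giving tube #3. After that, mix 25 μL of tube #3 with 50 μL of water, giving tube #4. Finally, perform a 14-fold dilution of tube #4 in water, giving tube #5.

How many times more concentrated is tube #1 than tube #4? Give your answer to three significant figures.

Step 1: 1.35 mL + 1900 μL = 3.25 mL total → factor 3.25/1.35 = 2.4074
Step 2: 260 μL brought to 1.7 mL → factor 1700/260 = 6.5385
Step 3: 0.85 mL brought to 3400 μL → factor 3.4/0.85 = 4
Step 4: 25 μL + 50 μL = 75 μL total → factor 75/25 = 3
Dilution factor to tube #1 = 2.4074; to tube #4 = 188.89
[tube #1]/[tube #4] = (factor to tube #4)/(factor to tube #1) = 188.89/2.4074 = 78.5

78.5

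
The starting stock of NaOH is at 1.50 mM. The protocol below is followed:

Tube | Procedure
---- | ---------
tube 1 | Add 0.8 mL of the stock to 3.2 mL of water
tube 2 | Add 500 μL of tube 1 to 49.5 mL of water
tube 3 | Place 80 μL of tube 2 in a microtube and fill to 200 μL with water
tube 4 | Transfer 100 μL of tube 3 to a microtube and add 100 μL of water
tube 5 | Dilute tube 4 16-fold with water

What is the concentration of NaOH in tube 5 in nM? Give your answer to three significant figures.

Step 1: 0.8 mL + 3.2 mL = 4 mL total → factor 4/0.8 = 5
Step 2: 500 μL + 49.5 mL = 50000 μL total → factor 50000/500 = 100
Step 3: 80 μL brought to 200 μL → factor 200/80 = 2.5
Step 4: 100 μL + 100 μL = 200 μL total → factor 200/100 = 2
Step 5: 16-fold → factor 16
Overall dilution factor = 5 × 100 × 2.5 × 2 × 16 = 40000
Final = 1.50 mM / 40000 = 3.750 × 10^-5 mM = 37.5 nM

37.5 nM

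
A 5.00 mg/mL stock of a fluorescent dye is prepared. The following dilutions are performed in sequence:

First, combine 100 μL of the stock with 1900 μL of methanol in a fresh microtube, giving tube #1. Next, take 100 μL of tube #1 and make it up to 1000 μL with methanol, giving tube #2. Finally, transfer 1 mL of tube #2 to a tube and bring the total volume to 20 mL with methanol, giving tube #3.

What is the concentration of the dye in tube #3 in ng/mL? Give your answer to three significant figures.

1.25 × 10^3 ng/mL

Step 1: 100 μL + 1900 μL = 2000 μL total → factor 2000/100 = 20
Step 2: 100 μL brought to 1000 μL → factor 1000/100 = 10
Step 3: 1 mL brought to 20 mL → factor 20/1 = 20
Overall dilution factor = 20 × 10 × 20 = 4000
Final = 5.00 mg/mL / 4000 = 0.001250 mg/mL = 1.25 × 10^3 ng/mL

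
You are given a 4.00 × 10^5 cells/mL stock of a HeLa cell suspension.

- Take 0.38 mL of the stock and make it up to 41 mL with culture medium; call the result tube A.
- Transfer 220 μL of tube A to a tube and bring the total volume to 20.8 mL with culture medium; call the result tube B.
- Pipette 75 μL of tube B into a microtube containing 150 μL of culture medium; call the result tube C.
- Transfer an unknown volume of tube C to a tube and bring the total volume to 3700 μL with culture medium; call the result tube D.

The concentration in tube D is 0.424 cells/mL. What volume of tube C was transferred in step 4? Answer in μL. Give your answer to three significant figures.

120 μL

Step 1: 0.38 mL brought to 41 mL → factor 41/0.38 = 107.89
Step 2: 220 μL brought to 20.8 mL → factor 20800/220 = 94.545
Step 3: 75 μL + 150 μL = 225 μL total → factor 225/75 = 3
Step 4: v brought to 3700 μL → factor = 3700 μL/v
Product of known-step factors = 30603
Overall factor = 4.00 × 10^5 cells/mL / (0.424 cells/mL) = 9.434 × 10^5
Step-4 factor = 9.434 × 10^5 / 30603 = 30.827
v = 3700 μL / 30.827 = 120 μL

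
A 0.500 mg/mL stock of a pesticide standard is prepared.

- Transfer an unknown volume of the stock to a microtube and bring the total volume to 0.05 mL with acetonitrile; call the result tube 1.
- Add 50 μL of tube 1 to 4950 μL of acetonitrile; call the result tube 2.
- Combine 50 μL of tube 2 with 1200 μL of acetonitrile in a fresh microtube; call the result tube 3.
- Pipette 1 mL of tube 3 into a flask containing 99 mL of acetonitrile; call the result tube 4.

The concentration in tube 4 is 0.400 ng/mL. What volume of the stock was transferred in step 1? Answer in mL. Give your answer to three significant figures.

Step 1: v brought to 0.05 mL → factor = 0.05 mL/v
Step 2: 50 μL + 4950 μL = 5000 μL total → factor 5000/50 = 100
Step 3: 50 μL + 1200 μL = 1250 μL total → factor 1250/50 = 25
Step 4: 1 mL + 99 mL = 100 mL total → factor 100/1 = 100
Product of known-step factors = 2.5 × 10^5
Overall factor = 0.500 mg/mL / (0.400 ng/mL) = 1.25 × 10^6
Step-1 factor = 1.25 × 10^6 / 2.5 × 10^5 = 5
v = 0.05 mL / 5 = 0.0100 mL

0.0100 mL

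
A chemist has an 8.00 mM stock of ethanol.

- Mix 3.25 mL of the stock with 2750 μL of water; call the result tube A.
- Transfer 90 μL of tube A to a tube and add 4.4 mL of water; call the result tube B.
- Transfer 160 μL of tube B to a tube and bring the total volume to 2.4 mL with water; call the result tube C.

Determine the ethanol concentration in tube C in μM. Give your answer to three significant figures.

Step 1: 3.25 mL + 2750 μL = 6 mL total → factor 6/3.25 = 1.8462
Step 2: 90 μL + 4.4 mL = 4490 μL total → factor 4490/90 = 49.889
Step 3: 160 μL brought to 2.4 mL → factor 2400/160 = 15
Overall dilution factor = 1.8462 × 49.889 × 15 = 1381.5
Final = 8.00 mM / 1381.5 = 0.005791 mM = 5.79 μM

5.79 μM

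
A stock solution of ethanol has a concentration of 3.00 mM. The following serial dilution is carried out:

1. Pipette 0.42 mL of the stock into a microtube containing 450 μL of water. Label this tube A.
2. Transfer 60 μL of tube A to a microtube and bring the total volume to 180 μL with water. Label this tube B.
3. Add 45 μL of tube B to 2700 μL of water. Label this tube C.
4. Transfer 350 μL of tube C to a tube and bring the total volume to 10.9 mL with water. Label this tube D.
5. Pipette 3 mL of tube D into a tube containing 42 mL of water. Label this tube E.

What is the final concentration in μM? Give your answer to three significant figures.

Step 1: 0.42 mL + 450 μL = 0.87 mL total → factor 0.87/0.42 = 2.0714
Step 2: 60 μL brought to 180 μL → factor 180/60 = 3
Step 3: 45 μL + 2700 μL = 2745 μL total → factor 2745/45 = 61
Step 4: 350 μL brought to 10.9 mL → factor 10900/350 = 31.143
Step 5: 3 mL + 42 mL = 45 mL total → factor 45/3 = 15
Overall dilution factor = 2.0714 × 3 × 61 × 31.143 × 15 = 1.7708 × 10^5
Final = 3.00 mM / 1.7708 × 10^5 = 1.694 × 10^-5 mM = 0.0169 μM

0.0169 μM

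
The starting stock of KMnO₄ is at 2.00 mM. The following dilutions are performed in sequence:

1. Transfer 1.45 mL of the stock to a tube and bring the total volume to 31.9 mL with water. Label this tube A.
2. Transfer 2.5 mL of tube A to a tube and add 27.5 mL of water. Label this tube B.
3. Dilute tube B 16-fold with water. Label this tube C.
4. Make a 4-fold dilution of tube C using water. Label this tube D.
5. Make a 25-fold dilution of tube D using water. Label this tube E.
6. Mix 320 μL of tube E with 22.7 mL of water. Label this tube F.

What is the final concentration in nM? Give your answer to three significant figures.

Step 1: 1.45 mL brought to 31.9 mL → factor 31.9/1.45 = 22
Step 2: 2.5 mL + 27.5 mL = 30 mL total → factor 30/2.5 = 12
Step 3: 16-fold → factor 16
Step 4: 4-fold → factor 4
Step 5: 25-fold → factor 25
Step 6: 320 μL + 22.7 mL = 23020 μL total → factor 23020/320 = 71.938
Overall dilution factor = 22 × 12 × 16 × 4 × 25 × 71.938 = 3.0386 × 10^7
Final = 2.00 mM / 3.0386 × 10^7 = 6.582 × 10^-8 mM = 0.0658 nM

0.0658 nM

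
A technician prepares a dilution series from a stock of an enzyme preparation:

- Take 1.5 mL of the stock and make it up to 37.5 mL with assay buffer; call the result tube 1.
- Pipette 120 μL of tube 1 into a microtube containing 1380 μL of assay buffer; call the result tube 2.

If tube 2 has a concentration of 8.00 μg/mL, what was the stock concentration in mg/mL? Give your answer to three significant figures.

Step 1: 1.5 mL brought to 37.5 mL → factor 37.5/1.5 = 25
Step 2: 120 μL + 1380 μL = 1500 μL total → factor 1500/120 = 12.5
Overall dilution factor = 25 × 12.5 = 312.5
Stock = 8.00 μg/mL × 312.5 = 2500 μg/mL = 2.50 mg/mL

2.50 mg/mL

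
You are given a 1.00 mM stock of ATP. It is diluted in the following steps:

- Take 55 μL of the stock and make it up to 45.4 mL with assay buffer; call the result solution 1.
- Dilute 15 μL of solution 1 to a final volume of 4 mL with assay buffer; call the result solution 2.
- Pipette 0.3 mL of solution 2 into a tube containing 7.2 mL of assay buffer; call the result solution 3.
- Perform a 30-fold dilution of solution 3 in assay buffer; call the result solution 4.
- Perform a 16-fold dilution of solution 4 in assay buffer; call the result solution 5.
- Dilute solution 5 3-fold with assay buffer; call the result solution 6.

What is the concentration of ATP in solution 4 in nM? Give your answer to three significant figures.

0.00606 nM

Step 1: 55 μL brought to 45.4 mL → factor 45400/55 = 825.45
Step 2: 15 μL brought to 4 mL → factor 4000/15 = 266.67
Step 3: 0.3 mL + 7.2 mL = 7.5 mL total → factor 7.5/0.3 = 25
Step 4: 30-fold → factor 30
Dilution factor through solution 4 = 825.45 × 266.67 × 25 × 30 = 1.6509 × 10^8
[solution 4] = 1.00 mM / 1.6509 × 10^8 = 6.057 × 10^-9 mM = 0.00606 nM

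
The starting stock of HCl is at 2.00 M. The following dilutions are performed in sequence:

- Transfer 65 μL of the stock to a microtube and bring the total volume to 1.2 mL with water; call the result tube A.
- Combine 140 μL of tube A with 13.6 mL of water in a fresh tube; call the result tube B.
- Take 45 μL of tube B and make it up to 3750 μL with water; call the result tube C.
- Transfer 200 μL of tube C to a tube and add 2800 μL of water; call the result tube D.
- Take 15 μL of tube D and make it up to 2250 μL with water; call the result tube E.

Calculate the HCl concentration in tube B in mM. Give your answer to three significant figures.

Step 1: 65 μL brought to 1.2 mL → factor 1200/65 = 18.462
Step 2: 140 μL + 13.6 mL = 13740 μL total → factor 13740/140 = 98.143
Dilution factor through tube B = 18.462 × 98.143 = 1811.9
[tube B] = 2.00 M / 1811.9 = 0.001104 M = 1.10 mM

1.10 mM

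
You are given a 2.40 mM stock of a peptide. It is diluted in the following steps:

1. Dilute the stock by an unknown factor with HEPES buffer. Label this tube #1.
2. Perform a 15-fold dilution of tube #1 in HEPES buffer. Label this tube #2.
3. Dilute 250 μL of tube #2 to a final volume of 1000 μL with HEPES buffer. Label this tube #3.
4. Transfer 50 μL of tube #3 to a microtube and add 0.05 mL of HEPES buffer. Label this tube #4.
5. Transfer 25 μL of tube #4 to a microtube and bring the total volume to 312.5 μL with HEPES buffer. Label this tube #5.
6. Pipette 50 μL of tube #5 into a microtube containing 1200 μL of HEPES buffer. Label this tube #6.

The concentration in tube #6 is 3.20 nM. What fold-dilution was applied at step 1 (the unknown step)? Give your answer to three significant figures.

20.0-fold

Step 1: unknown factor x
Step 2: 15-fold → factor 15
Step 3: 250 μL brought to 1000 μL → factor 1000/250 = 4
Step 4: 50 μL + 0.05 mL = 100 μL total → factor 100/50 = 2
Step 5: 25 μL brought to 312.5 μL → factor 312.5/25 = 12.5
Step 6: 50 μL + 1200 μL = 1250 μL total → factor 1250/50 = 25
Product of known-step factors = 37500
Overall factor = 2.40 mM / (3.20 nM) = 7.5 × 10^5
x = 7.5 × 10^5 / 37500 = 20.0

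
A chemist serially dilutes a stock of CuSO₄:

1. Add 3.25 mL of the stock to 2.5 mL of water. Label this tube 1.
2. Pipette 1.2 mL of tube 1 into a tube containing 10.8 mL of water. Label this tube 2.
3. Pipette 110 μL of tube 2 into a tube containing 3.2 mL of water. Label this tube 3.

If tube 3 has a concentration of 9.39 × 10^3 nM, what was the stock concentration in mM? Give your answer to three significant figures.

Step 1: 3.25 mL + 2.5 mL = 5.75 mL total → factor 5.75/3.25 = 1.7692
Step 2: 1.2 mL + 10.8 mL = 12 mL total → factor 12/1.2 = 10
Step 3: 110 μL + 3.2 mL = 3310 μL total → factor 3310/110 = 30.091
Overall dilution factor = 1.7692 × 10 × 30.091 = 532.38
Stock = 9.39 × 10^3 nM × 532.38 = 4.999 × 10^6 nM = 5.00 mM

5.00 mM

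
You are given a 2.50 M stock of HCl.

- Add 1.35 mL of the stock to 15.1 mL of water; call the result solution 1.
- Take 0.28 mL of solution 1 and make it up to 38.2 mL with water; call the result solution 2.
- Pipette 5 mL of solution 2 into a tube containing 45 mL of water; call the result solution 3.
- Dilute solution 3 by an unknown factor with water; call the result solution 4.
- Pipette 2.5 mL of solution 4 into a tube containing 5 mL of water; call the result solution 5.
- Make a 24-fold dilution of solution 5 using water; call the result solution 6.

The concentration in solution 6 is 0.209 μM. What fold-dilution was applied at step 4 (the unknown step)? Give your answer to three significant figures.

9.99-fold

Step 1: 1.35 mL + 15.1 mL = 16.45 mL total → factor 16.45/1.35 = 12.185
Step 2: 0.28 mL brought to 38.2 mL → factor 38.2/0.28 = 136.43
Step 3: 5 mL + 45 mL = 50 mL total → factor 50/5 = 10
Step 4: unknown factor x
Step 5: 2.5 mL + 5 mL = 7.5 mL total → factor 7.5/2.5 = 3
Step 6: 24-fold → factor 24
Product of known-step factors = 1.1969 × 10^6
Overall factor = 2.50 M / (0.209 μM) = 1.1962 × 10^7
x = 1.1962 × 10^7 / 1.1969 × 10^6 = 9.99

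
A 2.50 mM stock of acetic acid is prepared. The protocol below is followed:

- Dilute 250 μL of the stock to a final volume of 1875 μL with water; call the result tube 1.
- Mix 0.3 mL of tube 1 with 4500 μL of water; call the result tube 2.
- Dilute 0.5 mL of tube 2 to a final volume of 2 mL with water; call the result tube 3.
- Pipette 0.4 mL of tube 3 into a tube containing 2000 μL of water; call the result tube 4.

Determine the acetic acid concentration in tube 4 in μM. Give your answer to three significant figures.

Step 1: 250 μL brought to 1875 μL → factor 1875/250 = 7.5
Step 2: 0.3 mL + 4500 μL = 4.8 mL total → factor 4.8/0.3 = 16
Step 3: 0.5 mL brought to 2 mL → factor 2/0.5 = 4
Step 4: 0.4 mL + 2000 μL = 2.4 mL total → factor 2.4/0.4 = 6
Overall dilution factor = 7.5 × 16 × 4 × 6 = 2880
Final = 2.50 mM / 2880 = 0.0008681 mM = 0.868 μM

0.868 μM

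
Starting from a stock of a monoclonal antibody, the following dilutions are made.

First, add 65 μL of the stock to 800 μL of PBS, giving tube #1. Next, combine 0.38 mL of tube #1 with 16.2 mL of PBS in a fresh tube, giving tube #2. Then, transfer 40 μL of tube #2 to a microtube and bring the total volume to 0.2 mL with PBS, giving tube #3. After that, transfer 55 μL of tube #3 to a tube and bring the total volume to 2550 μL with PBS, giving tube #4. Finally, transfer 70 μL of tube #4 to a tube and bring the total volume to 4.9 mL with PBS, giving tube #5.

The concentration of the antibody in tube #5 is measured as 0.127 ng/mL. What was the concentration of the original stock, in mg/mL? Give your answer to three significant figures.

1.20 mg/mL

Step 1: 65 μL + 800 μL = 865 μL total → factor 865/65 = 13.308
Step 2: 0.38 mL + 16.2 mL = 16.58 mL total → factor 16.58/0.38 = 43.632
Step 3: 40 μL brought to 0.2 mL → factor 200/40 = 5
Step 4: 55 μL brought to 2550 μL → factor 2550/55 = 46.364
Step 5: 70 μL brought to 4.9 mL → factor 4900/70 = 70
Overall dilution factor = 13.308 × 43.632 × 5 × 46.364 × 70 = 9.4221 × 10^6
Stock = 0.127 ng/mL × 9.4221 × 10^6 = 1.197 × 10^6 ng/mL = 1.20 mg/mL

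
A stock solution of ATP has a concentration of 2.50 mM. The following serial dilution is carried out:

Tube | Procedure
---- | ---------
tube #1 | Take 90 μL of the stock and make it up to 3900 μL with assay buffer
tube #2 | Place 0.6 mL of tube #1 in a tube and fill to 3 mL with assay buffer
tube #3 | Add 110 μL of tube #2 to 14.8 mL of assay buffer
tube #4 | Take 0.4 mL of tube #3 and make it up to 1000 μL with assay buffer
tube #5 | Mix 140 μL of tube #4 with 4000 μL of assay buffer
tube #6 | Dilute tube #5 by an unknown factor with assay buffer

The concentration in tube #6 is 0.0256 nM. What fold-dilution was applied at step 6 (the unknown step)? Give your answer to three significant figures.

Step 1: 90 μL brought to 3900 μL → factor 3900/90 = 43.333
Step 2: 0.6 mL brought to 3 mL → factor 3/0.6 = 5
Step 3: 110 μL + 14.8 mL = 14910 μL total → factor 14910/110 = 135.55
Step 4: 0.4 mL brought to 1000 μL → factor 1/0.4 = 2.5
Step 5: 140 μL + 4000 μL = 4140 μL total → factor 4140/140 = 29.571
Step 6: unknown factor x
Product of known-step factors = 2.1711 × 10^6
Overall factor = 2.50 mM / (0.0256 nM) = 9.7656 × 10^7
x = 9.7656 × 10^7 / 2.1711 × 10^6 = 45.0

45.0-fold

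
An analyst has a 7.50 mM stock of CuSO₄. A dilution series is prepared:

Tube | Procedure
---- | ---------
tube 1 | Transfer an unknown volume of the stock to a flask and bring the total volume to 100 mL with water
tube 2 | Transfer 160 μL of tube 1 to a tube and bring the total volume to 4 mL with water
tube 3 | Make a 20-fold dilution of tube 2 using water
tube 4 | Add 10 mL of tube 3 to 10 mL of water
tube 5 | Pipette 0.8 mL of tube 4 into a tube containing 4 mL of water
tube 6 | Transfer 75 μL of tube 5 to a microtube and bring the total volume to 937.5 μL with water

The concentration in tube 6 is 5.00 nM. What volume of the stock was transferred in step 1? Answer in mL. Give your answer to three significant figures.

5.00 mL

Step 1: v brought to 100 mL → factor = 100 mL/v
Step 2: 160 μL brought to 4 mL → factor 4000/160 = 25
Step 3: 20-fold → factor 20
Step 4: 10 mL + 10 mL = 20 mL total → factor 20/10 = 2
Step 5: 0.8 mL + 4 mL = 4.8 mL total → factor 4.8/0.8 = 6
Step 6: 75 μL brought to 937.5 μL → factor 937.5/75 = 12.5
Product of known-step factors = 75000
Overall factor = 7.50 mM / (5.00 nM) = 1.5 × 10^6
Step-1 factor = 1.5 × 10^6 / 75000 = 20
v = 100 mL / 20 = 5.00 mL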